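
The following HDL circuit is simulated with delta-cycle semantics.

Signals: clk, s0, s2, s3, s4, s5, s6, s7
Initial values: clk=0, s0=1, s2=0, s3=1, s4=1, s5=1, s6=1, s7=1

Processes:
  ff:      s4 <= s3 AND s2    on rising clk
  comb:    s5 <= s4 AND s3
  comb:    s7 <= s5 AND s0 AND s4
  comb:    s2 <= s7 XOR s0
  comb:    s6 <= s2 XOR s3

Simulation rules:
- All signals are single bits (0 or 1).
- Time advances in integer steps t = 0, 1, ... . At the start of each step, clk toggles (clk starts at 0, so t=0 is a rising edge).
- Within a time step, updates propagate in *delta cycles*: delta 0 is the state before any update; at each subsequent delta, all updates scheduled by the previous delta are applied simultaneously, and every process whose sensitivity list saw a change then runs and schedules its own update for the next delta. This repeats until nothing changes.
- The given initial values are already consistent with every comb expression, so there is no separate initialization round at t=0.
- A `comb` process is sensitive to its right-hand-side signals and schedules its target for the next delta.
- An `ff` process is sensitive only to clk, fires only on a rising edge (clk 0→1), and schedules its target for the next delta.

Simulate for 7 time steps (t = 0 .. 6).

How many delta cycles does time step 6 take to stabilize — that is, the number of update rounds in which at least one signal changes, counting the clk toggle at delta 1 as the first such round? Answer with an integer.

t=0 Δ0: s7=1 s2=0 s4=1 s3=1 s5=1 clk=0 s0=1 s6=1
  Δ1: clk:0→1
  Δ2: s4:1→0
  Δ3: s7:1→0, s5:1→0
  Δ4: s2:0→1
  Δ5: s6:1→0
  (5Δ to stable)
t=1 Δ0: s7=0 s2=1 s4=0 s3=1 s5=0 clk=1 s0=1 s6=0
  Δ1: clk:1→0
  (1Δ to stable)
t=2 Δ0: s7=0 s2=1 s4=0 s3=1 s5=0 clk=0 s0=1 s6=0
  Δ1: clk:0→1
  Δ2: s4:0→1
  Δ3: s5:0→1
  Δ4: s7:0→1
  Δ5: s2:1→0
  Δ6: s6:0→1
  (6Δ to stable)
t=3 Δ0: s7=1 s2=0 s4=1 s3=1 s5=1 clk=1 s0=1 s6=1
  Δ1: clk:1→0
  (1Δ to stable)
t=4 Δ0: s7=1 s2=0 s4=1 s3=1 s5=1 clk=0 s0=1 s6=1
  Δ1: clk:0→1
  Δ2: s4:1→0
  Δ3: s7:1→0, s5:1→0
  Δ4: s2:0→1
  Δ5: s6:1→0
  (5Δ to stable)
t=5 Δ0: s7=0 s2=1 s4=0 s3=1 s5=0 clk=1 s0=1 s6=0
  Δ1: clk:1→0
  (1Δ to stable)
t=6 Δ0: s7=0 s2=1 s4=0 s3=1 s5=0 clk=0 s0=1 s6=0
  Δ1: clk:0→1
  Δ2: s4:0→1
  Δ3: s5:0→1
  Δ4: s7:0→1
  Δ5: s2:1→0
  Δ6: s6:0→1
  (6Δ to stable)

6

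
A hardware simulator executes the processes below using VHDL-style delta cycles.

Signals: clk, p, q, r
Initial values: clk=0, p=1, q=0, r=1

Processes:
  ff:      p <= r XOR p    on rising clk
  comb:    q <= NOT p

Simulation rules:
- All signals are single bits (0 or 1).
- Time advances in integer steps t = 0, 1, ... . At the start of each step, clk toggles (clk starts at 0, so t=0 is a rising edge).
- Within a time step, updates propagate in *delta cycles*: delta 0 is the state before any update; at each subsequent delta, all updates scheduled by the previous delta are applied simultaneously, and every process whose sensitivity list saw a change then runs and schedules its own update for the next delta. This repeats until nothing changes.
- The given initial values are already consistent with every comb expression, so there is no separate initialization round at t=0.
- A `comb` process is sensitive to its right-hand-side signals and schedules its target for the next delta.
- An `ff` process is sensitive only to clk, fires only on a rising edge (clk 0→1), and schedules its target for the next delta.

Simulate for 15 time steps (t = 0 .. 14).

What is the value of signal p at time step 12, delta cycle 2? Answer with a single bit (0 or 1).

[bits: p,clk,q,r]
t=0: Δ0=1001 Δ1=1101 Δ2=0101 Δ3=0111 | 3Δ
t=1: Δ0=0111 Δ1=0011 | 1Δ
t=2: Δ0=0011 Δ1=0111 Δ2=1111 Δ3=1101 | 3Δ
t=3: Δ0=1101 Δ1=1001 | 1Δ
t=4: Δ0=1001 Δ1=1101 Δ2=0101 Δ3=0111 | 3Δ
t=5: Δ0=0111 Δ1=0011 | 1Δ
t=6: Δ0=0011 Δ1=0111 Δ2=1111 Δ3=1101 | 3Δ
t=7: Δ0=1101 Δ1=1001 | 1Δ
t=8: Δ0=1001 Δ1=1101 Δ2=0101 Δ3=0111 | 3Δ
t=9: Δ0=0111 Δ1=0011 | 1Δ
t=10: Δ0=0011 Δ1=0111 Δ2=1111 Δ3=1101 | 3Δ
t=11: Δ0=1101 Δ1=1001 | 1Δ
t=12: Δ0=1001 Δ1=1101 Δ2=0101 Δ3=0111 | 3Δ
t=13: Δ0=0111 Δ1=0011 | 1Δ
t=14: Δ0=0011 Δ1=0111 Δ2=1111 Δ3=1101 | 3Δ

0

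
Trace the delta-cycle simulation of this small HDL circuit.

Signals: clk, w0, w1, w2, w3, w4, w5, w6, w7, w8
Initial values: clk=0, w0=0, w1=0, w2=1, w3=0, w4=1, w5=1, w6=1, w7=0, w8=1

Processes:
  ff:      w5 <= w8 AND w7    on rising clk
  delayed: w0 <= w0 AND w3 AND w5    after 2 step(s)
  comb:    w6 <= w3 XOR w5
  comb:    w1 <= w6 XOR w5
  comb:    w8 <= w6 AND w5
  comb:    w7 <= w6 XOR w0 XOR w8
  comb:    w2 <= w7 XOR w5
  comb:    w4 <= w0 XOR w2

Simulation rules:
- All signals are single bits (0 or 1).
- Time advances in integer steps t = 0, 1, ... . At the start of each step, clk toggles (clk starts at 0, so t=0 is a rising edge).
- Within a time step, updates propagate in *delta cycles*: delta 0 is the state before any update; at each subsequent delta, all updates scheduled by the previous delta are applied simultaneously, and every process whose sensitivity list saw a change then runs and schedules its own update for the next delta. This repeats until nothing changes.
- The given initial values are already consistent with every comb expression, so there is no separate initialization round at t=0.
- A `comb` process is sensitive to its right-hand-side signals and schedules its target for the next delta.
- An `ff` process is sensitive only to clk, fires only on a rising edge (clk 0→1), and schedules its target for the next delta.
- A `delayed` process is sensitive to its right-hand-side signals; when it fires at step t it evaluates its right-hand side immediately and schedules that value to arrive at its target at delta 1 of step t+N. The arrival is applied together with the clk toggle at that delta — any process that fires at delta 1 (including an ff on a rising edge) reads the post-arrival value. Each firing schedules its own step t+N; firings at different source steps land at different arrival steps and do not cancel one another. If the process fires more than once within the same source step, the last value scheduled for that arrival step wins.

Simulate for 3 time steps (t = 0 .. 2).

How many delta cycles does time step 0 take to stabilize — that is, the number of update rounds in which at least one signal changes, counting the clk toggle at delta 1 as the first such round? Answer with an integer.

4

t=0 Δ0: w3=0 clk=0 w4=1 w8=1 w5=1 w2=1 w7=0 w1=0 w6=1 w0=0
  Δ1: clk:0→1
  Δ2: w5:1→0
  Δ3: w8:1→0, w2:1→0, w1:0→1, w6:1→0
  Δ4: w4:1→0, w1:1→0
  (4Δ to stable)
t=1 Δ0: w3=0 clk=1 w4=0 w8=0 w5=0 w2=0 w7=0 w1=0 w6=0 w0=0
  Δ1: clk:1→0
  (1Δ to stable)
t=2 Δ0: w3=0 clk=0 w4=0 w8=0 w5=0 w2=0 w7=0 w1=0 w6=0 w0=0
  Δ1: clk:0→1
  (1Δ to stable)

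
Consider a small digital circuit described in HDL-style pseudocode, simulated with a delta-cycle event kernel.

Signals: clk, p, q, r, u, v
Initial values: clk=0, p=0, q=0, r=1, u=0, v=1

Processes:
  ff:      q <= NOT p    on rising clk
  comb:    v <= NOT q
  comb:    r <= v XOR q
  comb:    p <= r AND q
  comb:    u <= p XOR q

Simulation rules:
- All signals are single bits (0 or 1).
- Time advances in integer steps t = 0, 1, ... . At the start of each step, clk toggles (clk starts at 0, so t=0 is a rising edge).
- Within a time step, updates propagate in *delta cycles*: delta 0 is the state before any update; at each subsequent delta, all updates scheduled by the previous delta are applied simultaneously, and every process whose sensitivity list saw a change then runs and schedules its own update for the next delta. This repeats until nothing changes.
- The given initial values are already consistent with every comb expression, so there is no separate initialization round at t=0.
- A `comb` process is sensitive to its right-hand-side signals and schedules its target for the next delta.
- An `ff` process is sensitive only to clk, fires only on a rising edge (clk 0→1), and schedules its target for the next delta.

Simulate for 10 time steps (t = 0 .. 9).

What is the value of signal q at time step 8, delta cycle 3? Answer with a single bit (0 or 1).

[bits: q,p,clk,r,u,v]
t=0: Δ0=000101 Δ1=001101 Δ2=101101 Δ3=111010 Δ4=101100 Δ5=111110 Δ6=111100 | 6Δ
t=1: Δ0=111100 Δ1=110100 | 1Δ
t=2: Δ0=110100 Δ1=111100 Δ2=011100 Δ3=001011 Δ4=001101 | 4Δ
t=3: Δ0=001101 Δ1=000101 | 1Δ
t=4: Δ0=000101 Δ1=001101 Δ2=101101 Δ3=111010 Δ4=101100 Δ5=111110 Δ6=111100 | 6Δ
t=5: Δ0=111100 Δ1=110100 | 1Δ
t=6: Δ0=110100 Δ1=111100 Δ2=011100 Δ3=001011 Δ4=001101 | 4Δ
t=7: Δ0=001101 Δ1=000101 | 1Δ
t=8: Δ0=000101 Δ1=001101 Δ2=101101 Δ3=111010 Δ4=101100 Δ5=111110 Δ6=111100 | 6Δ
t=9: Δ0=111100 Δ1=110100 | 1Δ

1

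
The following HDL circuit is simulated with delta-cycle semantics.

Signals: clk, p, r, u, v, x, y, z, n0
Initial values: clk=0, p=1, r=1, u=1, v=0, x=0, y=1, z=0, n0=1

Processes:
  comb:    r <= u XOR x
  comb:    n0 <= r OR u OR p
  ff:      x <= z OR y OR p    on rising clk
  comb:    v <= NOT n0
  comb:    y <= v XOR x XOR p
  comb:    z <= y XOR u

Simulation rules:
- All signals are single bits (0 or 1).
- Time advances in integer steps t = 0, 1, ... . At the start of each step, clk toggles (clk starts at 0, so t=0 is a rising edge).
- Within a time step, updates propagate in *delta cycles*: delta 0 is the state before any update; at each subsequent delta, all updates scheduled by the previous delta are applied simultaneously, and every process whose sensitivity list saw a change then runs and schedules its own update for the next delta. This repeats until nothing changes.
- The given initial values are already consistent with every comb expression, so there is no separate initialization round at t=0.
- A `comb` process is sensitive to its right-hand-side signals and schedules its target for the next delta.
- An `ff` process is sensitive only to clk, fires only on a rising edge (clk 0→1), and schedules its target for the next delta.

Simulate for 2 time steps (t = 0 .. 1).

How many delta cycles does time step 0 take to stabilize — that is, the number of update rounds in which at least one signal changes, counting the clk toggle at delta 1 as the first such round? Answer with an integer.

t=0 Δ0: r=1 u=1 p=1 x=0 z=0 n0=1 y=1 clk=0 v=0
  Δ1: clk:0→1
  Δ2: x:0→1
  Δ3: r:1→0, y:1→0
  Δ4: z:0→1
  (4Δ to stable)
t=1 Δ0: r=0 u=1 p=1 x=1 z=1 n0=1 y=0 clk=1 v=0
  Δ1: clk:1→0
  (1Δ to stable)

4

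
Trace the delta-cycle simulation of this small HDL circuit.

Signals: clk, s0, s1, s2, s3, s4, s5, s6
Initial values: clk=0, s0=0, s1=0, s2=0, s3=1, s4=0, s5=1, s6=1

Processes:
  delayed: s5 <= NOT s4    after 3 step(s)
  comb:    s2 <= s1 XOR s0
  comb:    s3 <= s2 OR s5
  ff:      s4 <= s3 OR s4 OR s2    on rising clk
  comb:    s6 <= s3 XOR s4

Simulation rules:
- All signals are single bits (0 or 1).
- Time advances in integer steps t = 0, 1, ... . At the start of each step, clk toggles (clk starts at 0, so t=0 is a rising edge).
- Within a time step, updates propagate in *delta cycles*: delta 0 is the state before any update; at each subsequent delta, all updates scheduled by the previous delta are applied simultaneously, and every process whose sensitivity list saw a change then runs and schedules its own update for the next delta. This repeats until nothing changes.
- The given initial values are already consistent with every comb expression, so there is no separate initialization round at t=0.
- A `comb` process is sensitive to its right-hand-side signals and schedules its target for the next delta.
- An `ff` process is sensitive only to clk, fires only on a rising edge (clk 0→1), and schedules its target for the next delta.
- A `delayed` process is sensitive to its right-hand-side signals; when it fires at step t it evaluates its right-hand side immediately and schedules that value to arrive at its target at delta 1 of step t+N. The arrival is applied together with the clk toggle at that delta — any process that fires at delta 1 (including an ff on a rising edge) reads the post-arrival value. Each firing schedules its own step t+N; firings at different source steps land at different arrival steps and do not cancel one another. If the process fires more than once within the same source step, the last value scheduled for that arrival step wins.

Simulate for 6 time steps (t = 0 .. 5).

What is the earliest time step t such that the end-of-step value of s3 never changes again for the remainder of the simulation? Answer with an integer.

3

[bits: clk,s5,s3,s6,s4,s1,s2,s0]
t=0: Δ0=01110000 Δ1=11110000 Δ2=11111000 Δ3=11101000 | 3Δ
t=1: Δ0=11101000 Δ1=01101000 | 1Δ
t=2: Δ0=01101000 Δ1=11101000 | 1Δ
t=3: Δ0=11101000 Δ1=00101000 Δ2=00001000 Δ3=00011000 | 3Δ
t=4: Δ0=00011000 Δ1=10011000 | 1Δ
t=5: Δ0=10011000 Δ1=00011000 | 1Δ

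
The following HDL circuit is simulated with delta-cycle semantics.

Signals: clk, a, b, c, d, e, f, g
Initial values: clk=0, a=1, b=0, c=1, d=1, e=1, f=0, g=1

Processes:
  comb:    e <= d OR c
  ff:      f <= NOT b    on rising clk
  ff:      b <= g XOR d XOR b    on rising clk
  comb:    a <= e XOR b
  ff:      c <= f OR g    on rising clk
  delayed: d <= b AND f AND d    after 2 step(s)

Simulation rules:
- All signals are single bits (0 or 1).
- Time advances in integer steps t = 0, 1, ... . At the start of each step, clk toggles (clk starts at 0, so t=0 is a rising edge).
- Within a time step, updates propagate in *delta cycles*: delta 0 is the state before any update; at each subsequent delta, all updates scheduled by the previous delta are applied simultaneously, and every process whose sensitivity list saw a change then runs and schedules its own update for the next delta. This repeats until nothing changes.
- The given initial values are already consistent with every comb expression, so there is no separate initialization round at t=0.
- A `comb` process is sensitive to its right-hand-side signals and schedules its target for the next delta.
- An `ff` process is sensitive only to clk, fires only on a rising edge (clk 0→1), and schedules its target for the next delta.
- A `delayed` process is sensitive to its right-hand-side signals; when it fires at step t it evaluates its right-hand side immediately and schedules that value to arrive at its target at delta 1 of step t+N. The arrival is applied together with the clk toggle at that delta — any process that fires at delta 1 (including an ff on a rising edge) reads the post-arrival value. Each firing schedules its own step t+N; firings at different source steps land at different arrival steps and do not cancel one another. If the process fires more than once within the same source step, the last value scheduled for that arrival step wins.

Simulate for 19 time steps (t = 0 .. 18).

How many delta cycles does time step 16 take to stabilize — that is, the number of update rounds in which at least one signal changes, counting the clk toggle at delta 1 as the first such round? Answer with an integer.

t=0 Δ0: a=1 d=1 clk=0 b=0 g=1 e=1 c=1 f=0
  Δ1: clk:0→1
  Δ2: f:0→1
  (2Δ to stable)
t=1 Δ0: a=1 d=1 clk=1 b=0 g=1 e=1 c=1 f=1
  Δ1: clk:1→0
  (1Δ to stable)
t=2 Δ0: a=1 d=1 clk=0 b=0 g=1 e=1 c=1 f=1
  Δ1: d:1→0, clk:0→1
  Δ2: b:0→1
  Δ3: a:1→0
  (3Δ to stable)
t=3 Δ0: a=0 d=0 clk=1 b=1 g=1 e=1 c=1 f=1
  Δ1: clk:1→0
  (1Δ to stable)
t=4 Δ0: a=0 d=0 clk=0 b=1 g=1 e=1 c=1 f=1
  Δ1: clk:0→1
  Δ2: b:1→0, f:1→0
  Δ3: a:0→1
  (3Δ to stable)
t=5 Δ0: a=1 d=0 clk=1 b=0 g=1 e=1 c=1 f=0
  Δ1: clk:1→0
  (1Δ to stable)
t=6 Δ0: a=1 d=0 clk=0 b=0 g=1 e=1 c=1 f=0
  Δ1: clk:0→1
  Δ2: b:0→1, f:0→1
  Δ3: a:1→0
  (3Δ to stable)
t=7 Δ0: a=0 d=0 clk=1 b=1 g=1 e=1 c=1 f=1
  Δ1: clk:1→0
  (1Δ to stable)
t=8 Δ0: a=0 d=0 clk=0 b=1 g=1 e=1 c=1 f=1
  Δ1: clk:0→1
  Δ2: b:1→0, f:1→0
  Δ3: a:0→1
  (3Δ to stable)
t=9 Δ0: a=1 d=0 clk=1 b=0 g=1 e=1 c=1 f=0
  Δ1: clk:1→0
  (1Δ to stable)
t=10 Δ0: a=1 d=0 clk=0 b=0 g=1 e=1 c=1 f=0
  Δ1: clk:0→1
  Δ2: b:0→1, f:0→1
  Δ3: a:1→0
  (3Δ to stable)
t=11 Δ0: a=0 d=0 clk=1 b=1 g=1 e=1 c=1 f=1
  Δ1: clk:1→0
  (1Δ to stable)
t=12 Δ0: a=0 d=0 clk=0 b=1 g=1 e=1 c=1 f=1
  Δ1: clk:0→1
  Δ2: b:1→0, f:1→0
  Δ3: a:0→1
  (3Δ to stable)
t=13 Δ0: a=1 d=0 clk=1 b=0 g=1 e=1 c=1 f=0
  Δ1: clk:1→0
  (1Δ to stable)
t=14 Δ0: a=1 d=0 clk=0 b=0 g=1 e=1 c=1 f=0
  Δ1: clk:0→1
  Δ2: b:0→1, f:0→1
  Δ3: a:1→0
  (3Δ to stable)
t=15 Δ0: a=0 d=0 clk=1 b=1 g=1 e=1 c=1 f=1
  Δ1: clk:1→0
  (1Δ to stable)
t=16 Δ0: a=0 d=0 clk=0 b=1 g=1 e=1 c=1 f=1
  Δ1: clk:0→1
  Δ2: b:1→0, f:1→0
  Δ3: a:0→1
  (3Δ to stable)
t=17 Δ0: a=1 d=0 clk=1 b=0 g=1 e=1 c=1 f=0
  Δ1: clk:1→0
  (1Δ to stable)
t=18 Δ0: a=1 d=0 clk=0 b=0 g=1 e=1 c=1 f=0
  Δ1: clk:0→1
  Δ2: b:0→1, f:0→1
  Δ3: a:1→0
  (3Δ to stable)

3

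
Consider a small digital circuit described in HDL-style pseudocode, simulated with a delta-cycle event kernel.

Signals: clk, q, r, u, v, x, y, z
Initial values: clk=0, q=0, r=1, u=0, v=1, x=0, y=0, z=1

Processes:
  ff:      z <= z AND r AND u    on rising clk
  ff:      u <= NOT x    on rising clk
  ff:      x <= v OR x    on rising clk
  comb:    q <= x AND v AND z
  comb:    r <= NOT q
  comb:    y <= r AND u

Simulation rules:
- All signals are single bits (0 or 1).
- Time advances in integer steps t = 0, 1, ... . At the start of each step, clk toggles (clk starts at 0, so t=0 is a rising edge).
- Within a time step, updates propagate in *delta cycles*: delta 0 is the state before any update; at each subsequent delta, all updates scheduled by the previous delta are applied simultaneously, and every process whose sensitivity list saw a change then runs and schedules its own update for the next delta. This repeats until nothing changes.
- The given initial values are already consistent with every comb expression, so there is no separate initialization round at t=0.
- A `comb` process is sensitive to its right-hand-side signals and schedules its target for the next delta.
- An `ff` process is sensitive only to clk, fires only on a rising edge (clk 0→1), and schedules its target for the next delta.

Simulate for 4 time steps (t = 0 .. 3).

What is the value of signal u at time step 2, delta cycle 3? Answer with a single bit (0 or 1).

[bits: r,y,clk,x,z,v,q,u]
t=0: Δ0=10001100 Δ1=10101100 Δ2=10110101 Δ3=11110101 | 3Δ
t=1: Δ0=11110101 Δ1=11010101 | 1Δ
t=2: Δ0=11010101 Δ1=11110101 Δ2=11110100 Δ3=10110100 | 3Δ
t=3: Δ0=10110100 Δ1=10010100 | 1Δ

0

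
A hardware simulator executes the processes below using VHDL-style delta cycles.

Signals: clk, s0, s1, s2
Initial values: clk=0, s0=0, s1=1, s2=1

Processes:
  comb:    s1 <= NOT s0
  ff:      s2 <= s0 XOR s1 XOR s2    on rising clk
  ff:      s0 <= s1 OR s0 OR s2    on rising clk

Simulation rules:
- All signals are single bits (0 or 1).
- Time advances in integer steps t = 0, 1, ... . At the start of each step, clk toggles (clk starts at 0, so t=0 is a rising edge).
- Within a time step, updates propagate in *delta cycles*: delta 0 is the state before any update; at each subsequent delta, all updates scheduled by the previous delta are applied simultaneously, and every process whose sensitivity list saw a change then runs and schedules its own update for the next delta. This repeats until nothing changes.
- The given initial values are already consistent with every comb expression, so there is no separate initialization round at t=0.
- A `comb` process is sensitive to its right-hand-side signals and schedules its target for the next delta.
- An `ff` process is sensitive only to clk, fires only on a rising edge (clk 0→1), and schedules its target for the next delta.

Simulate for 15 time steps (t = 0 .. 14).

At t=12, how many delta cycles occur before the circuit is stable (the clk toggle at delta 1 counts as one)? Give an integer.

t=0 Δ0: clk=0 s0=0 s1=1 s2=1
  Δ1: clk:0→1
  Δ2: s0:0→1, s2:1→0
  Δ3: s1:1→0
  (3Δ to stable)
t=1 Δ0: clk=1 s0=1 s1=0 s2=0
  Δ1: clk:1→0
  (1Δ to stable)
t=2 Δ0: clk=0 s0=1 s1=0 s2=0
  Δ1: clk:0→1
  Δ2: s2:0→1
  (2Δ to stable)
t=3 Δ0: clk=1 s0=1 s1=0 s2=1
  Δ1: clk:1→0
  (1Δ to stable)
t=4 Δ0: clk=0 s0=1 s1=0 s2=1
  Δ1: clk:0→1
  Δ2: s2:1→0
  (2Δ to stable)
t=5 Δ0: clk=1 s0=1 s1=0 s2=0
  Δ1: clk:1→0
  (1Δ to stable)
t=6 Δ0: clk=0 s0=1 s1=0 s2=0
  Δ1: clk:0→1
  Δ2: s2:0→1
  (2Δ to stable)
t=7 Δ0: clk=1 s0=1 s1=0 s2=1
  Δ1: clk:1→0
  (1Δ to stable)
t=8 Δ0: clk=0 s0=1 s1=0 s2=1
  Δ1: clk:0→1
  Δ2: s2:1→0
  (2Δ to stable)
t=9 Δ0: clk=1 s0=1 s1=0 s2=0
  Δ1: clk:1→0
  (1Δ to stable)
t=10 Δ0: clk=0 s0=1 s1=0 s2=0
  Δ1: clk:0→1
  Δ2: s2:0→1
  (2Δ to stable)
t=11 Δ0: clk=1 s0=1 s1=0 s2=1
  Δ1: clk:1→0
  (1Δ to stable)
t=12 Δ0: clk=0 s0=1 s1=0 s2=1
  Δ1: clk:0→1
  Δ2: s2:1→0
  (2Δ to stable)
t=13 Δ0: clk=1 s0=1 s1=0 s2=0
  Δ1: clk:1→0
  (1Δ to stable)
t=14 Δ0: clk=0 s0=1 s1=0 s2=0
  Δ1: clk:0→1
  Δ2: s2:0→1
  (2Δ to stable)

2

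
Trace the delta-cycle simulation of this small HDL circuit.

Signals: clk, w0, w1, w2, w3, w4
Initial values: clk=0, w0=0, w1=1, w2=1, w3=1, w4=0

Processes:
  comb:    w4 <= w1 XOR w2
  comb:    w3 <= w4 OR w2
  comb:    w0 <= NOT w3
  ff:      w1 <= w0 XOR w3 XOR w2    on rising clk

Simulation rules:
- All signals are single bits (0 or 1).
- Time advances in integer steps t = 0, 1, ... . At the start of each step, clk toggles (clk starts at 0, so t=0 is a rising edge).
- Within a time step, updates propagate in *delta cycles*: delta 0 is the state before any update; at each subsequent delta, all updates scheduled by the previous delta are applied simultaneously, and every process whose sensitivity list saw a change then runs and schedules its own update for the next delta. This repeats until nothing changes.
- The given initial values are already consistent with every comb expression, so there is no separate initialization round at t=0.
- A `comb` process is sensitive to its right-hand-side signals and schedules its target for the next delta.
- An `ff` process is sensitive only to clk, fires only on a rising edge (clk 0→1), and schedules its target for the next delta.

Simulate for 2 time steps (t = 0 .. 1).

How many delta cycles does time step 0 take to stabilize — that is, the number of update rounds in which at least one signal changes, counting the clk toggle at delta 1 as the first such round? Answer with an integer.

3

t=0 Δ0: w3=1 w4=0 w0=0 w1=1 clk=0 w2=1
  Δ1: clk:0→1
  Δ2: w1:1→0
  Δ3: w4:0→1
  (3Δ to stable)
t=1 Δ0: w3=1 w4=1 w0=0 w1=0 clk=1 w2=1
  Δ1: clk:1→0
  (1Δ to stable)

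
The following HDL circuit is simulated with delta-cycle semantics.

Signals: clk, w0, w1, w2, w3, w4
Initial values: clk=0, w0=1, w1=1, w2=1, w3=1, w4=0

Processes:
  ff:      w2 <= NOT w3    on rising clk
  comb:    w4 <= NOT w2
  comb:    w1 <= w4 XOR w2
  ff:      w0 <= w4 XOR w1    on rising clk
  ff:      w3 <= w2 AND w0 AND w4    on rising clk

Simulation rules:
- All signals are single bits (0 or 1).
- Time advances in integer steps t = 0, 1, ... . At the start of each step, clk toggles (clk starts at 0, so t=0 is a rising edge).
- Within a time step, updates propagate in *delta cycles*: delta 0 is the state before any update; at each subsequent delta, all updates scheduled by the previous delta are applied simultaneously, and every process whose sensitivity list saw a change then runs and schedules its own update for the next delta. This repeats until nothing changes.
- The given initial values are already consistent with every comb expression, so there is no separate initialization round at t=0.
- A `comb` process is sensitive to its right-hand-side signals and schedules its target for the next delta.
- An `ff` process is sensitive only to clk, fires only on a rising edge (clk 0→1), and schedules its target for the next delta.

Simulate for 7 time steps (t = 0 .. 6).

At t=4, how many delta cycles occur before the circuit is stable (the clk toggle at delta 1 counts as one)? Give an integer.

2

t=0 Δ0: w3=1 w4=0 w1=1 w0=1 w2=1 clk=0
  Δ1: clk:0→1
  Δ2: w3:1→0, w2:1→0
  Δ3: w4:0→1, w1:1→0
  Δ4: w1:0→1
  (4Δ to stable)
t=1 Δ0: w3=0 w4=1 w1=1 w0=1 w2=0 clk=1
  Δ1: clk:1→0
  (1Δ to stable)
t=2 Δ0: w3=0 w4=1 w1=1 w0=1 w2=0 clk=0
  Δ1: clk:0→1
  Δ2: w0:1→0, w2:0→1
  Δ3: w4:1→0, w1:1→0
  Δ4: w1:0→1
  (4Δ to stable)
t=3 Δ0: w3=0 w4=0 w1=1 w0=0 w2=1 clk=1
  Δ1: clk:1→0
  (1Δ to stable)
t=4 Δ0: w3=0 w4=0 w1=1 w0=0 w2=1 clk=0
  Δ1: clk:0→1
  Δ2: w0:0→1
  (2Δ to stable)
t=5 Δ0: w3=0 w4=0 w1=1 w0=1 w2=1 clk=1
  Δ1: clk:1→0
  (1Δ to stable)
t=6 Δ0: w3=0 w4=0 w1=1 w0=1 w2=1 clk=0
  Δ1: clk:0→1
  (1Δ to stable)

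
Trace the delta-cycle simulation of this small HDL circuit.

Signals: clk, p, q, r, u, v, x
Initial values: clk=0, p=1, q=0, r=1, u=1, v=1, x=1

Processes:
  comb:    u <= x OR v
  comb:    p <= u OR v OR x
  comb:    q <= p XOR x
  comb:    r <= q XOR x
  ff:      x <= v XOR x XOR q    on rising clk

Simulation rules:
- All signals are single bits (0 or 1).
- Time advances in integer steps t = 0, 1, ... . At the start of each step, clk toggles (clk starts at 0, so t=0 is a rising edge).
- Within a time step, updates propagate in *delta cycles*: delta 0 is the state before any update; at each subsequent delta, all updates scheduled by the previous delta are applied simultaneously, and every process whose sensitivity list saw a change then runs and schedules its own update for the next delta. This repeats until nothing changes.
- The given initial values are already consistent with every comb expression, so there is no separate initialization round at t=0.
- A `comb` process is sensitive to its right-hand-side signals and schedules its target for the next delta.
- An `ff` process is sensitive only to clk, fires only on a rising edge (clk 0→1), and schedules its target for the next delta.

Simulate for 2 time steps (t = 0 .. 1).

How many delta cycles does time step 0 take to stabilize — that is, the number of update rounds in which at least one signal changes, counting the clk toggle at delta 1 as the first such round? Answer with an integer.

4

[bits: v,r,p,clk,q,x,u]
t=0: Δ0=1110011 Δ1=1111011 Δ2=1111001 Δ3=1011101 Δ4=1111101 | 4Δ
t=1: Δ0=1111101 Δ1=1110101 | 1Δ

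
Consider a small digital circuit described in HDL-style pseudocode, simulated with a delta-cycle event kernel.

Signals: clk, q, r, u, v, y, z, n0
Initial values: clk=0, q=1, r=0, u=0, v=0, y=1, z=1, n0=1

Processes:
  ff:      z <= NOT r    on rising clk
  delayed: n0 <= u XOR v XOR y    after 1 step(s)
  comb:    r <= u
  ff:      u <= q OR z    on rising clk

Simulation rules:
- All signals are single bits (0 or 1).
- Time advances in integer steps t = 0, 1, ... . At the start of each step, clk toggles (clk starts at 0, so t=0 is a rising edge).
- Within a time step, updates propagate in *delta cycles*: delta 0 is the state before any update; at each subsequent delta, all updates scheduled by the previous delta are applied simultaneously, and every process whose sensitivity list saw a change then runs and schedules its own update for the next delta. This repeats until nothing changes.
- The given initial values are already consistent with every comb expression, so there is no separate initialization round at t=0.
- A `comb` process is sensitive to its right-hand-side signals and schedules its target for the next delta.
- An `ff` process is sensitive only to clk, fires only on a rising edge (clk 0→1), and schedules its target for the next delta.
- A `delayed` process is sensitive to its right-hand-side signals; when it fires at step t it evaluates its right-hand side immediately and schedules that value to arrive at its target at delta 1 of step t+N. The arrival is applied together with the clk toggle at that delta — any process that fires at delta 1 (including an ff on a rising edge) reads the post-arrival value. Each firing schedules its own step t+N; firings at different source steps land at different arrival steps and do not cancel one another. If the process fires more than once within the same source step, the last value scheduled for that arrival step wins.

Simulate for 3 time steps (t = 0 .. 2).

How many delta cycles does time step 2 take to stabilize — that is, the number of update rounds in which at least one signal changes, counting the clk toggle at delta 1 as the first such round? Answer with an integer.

2

t0.Δ0 z=1 u=0 y=1 v=0 q=1 clk=0 r=0 n0=1
t0.Δ1 z=1 u=0 y=1 v=0 q=1 clk=1 r=0 n0=1
t0.Δ2 z=1 u=1 y=1 v=0 q=1 clk=1 r=0 n0=1
t0.Δ3 z=1 u=1 y=1 v=0 q=1 clk=1 r=1 n0=1
t1.Δ0 z=1 u=1 y=1 v=0 q=1 clk=1 r=1 n0=1
t1.Δ1 z=1 u=1 y=1 v=0 q=1 clk=0 r=1 n0=0
t2.Δ0 z=1 u=1 y=1 v=0 q=1 clk=0 r=1 n0=0
t2.Δ1 z=1 u=1 y=1 v=0 q=1 clk=1 r=1 n0=0
t2.Δ2 z=0 u=1 y=1 v=0 q=1 clk=1 r=1 n0=0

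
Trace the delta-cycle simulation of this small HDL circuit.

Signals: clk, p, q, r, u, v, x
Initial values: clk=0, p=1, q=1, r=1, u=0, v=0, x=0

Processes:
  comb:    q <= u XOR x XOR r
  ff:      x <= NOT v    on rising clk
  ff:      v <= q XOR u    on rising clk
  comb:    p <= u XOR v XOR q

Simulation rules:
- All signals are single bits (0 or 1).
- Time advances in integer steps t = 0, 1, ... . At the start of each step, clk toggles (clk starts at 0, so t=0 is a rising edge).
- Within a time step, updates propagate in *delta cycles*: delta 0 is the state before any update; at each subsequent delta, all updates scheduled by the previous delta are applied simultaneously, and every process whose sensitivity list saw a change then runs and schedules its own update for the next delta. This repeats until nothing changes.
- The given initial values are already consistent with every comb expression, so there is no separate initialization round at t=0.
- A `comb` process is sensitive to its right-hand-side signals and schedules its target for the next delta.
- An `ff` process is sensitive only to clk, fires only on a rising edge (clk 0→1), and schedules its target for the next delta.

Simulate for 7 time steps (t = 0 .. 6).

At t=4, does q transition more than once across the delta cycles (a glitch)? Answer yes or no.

t0.Δ0 u=0 x=0 r=1 v=0 p=1 q=1 clk=0
t0.Δ1 u=0 x=0 r=1 v=0 p=1 q=1 clk=1
t0.Δ2 u=0 x=1 r=1 v=1 p=1 q=1 clk=1
t0.Δ3 u=0 x=1 r=1 v=1 p=0 q=0 clk=1
t0.Δ4 u=0 x=1 r=1 v=1 p=1 q=0 clk=1
t1.Δ0 u=0 x=1 r=1 v=1 p=1 q=0 clk=1
t1.Δ1 u=0 x=1 r=1 v=1 p=1 q=0 clk=0
t2.Δ0 u=0 x=1 r=1 v=1 p=1 q=0 clk=0
t2.Δ1 u=0 x=1 r=1 v=1 p=1 q=0 clk=1
t2.Δ2 u=0 x=0 r=1 v=0 p=1 q=0 clk=1
t2.Δ3 u=0 x=0 r=1 v=0 p=0 q=1 clk=1
t2.Δ4 u=0 x=0 r=1 v=0 p=1 q=1 clk=1
t3.Δ0 u=0 x=0 r=1 v=0 p=1 q=1 clk=1
t3.Δ1 u=0 x=0 r=1 v=0 p=1 q=1 clk=0
t4.Δ0 u=0 x=0 r=1 v=0 p=1 q=1 clk=0
t4.Δ1 u=0 x=0 r=1 v=0 p=1 q=1 clk=1
t4.Δ2 u=0 x=1 r=1 v=1 p=1 q=1 clk=1
t4.Δ3 u=0 x=1 r=1 v=1 p=0 q=0 clk=1
t4.Δ4 u=0 x=1 r=1 v=1 p=1 q=0 clk=1
t5.Δ0 u=0 x=1 r=1 v=1 p=1 q=0 clk=1
t5.Δ1 u=0 x=1 r=1 v=1 p=1 q=0 clk=0
t6.Δ0 u=0 x=1 r=1 v=1 p=1 q=0 clk=0
t6.Δ1 u=0 x=1 r=1 v=1 p=1 q=0 clk=1
t6.Δ2 u=0 x=0 r=1 v=0 p=1 q=0 clk=1
t6.Δ3 u=0 x=0 r=1 v=0 p=0 q=1 clk=1
t6.Δ4 u=0 x=0 r=1 v=0 p=1 q=1 clk=1

no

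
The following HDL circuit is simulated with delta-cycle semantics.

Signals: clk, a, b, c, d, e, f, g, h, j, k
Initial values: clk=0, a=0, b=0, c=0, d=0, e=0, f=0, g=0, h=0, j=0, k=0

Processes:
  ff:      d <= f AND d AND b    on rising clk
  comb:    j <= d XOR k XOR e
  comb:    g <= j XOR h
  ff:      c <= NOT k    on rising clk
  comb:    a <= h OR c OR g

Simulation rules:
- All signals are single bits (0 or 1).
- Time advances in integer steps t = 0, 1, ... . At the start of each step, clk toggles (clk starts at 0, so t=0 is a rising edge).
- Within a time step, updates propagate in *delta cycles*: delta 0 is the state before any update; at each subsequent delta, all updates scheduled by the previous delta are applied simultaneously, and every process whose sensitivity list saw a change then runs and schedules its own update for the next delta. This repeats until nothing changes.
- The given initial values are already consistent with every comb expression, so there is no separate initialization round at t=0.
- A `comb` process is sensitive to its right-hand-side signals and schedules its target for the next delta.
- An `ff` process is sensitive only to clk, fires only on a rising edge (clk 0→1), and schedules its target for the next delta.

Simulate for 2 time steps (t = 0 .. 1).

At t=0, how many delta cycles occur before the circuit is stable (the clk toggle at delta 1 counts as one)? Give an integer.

3

[bits: e,b,g,k,f,d,c,h,clk,j,a]
t=0: Δ0=00000000000 Δ1=00000000100 Δ2=00000010100 Δ3=00000010101 | 3Δ
t=1: Δ0=00000010101 Δ1=00000010001 | 1Δ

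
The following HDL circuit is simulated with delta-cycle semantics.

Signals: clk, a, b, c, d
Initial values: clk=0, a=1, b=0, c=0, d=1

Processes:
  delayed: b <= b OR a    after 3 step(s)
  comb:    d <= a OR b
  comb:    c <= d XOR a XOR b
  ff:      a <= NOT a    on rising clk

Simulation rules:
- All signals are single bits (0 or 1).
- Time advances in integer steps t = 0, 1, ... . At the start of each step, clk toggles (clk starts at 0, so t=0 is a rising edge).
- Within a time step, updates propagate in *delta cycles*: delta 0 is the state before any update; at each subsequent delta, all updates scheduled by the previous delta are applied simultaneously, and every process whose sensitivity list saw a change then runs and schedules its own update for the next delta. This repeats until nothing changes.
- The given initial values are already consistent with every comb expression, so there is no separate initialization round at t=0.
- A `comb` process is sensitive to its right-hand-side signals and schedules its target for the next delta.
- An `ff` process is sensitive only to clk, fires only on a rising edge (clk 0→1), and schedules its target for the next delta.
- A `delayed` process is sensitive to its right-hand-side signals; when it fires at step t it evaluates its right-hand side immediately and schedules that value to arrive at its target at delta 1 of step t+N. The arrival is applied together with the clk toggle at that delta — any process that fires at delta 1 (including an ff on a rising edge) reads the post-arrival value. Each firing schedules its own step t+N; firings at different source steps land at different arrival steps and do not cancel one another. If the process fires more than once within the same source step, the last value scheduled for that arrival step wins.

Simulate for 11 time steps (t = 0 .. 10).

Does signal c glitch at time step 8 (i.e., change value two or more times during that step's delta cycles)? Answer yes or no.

t0.Δ0 d=1 a=1 c=0 b=0 clk=0
t0.Δ1 d=1 a=1 c=0 b=0 clk=1
t0.Δ2 d=1 a=0 c=0 b=0 clk=1
t0.Δ3 d=0 a=0 c=1 b=0 clk=1
t0.Δ4 d=0 a=0 c=0 b=0 clk=1
t1.Δ0 d=0 a=0 c=0 b=0 clk=1
t1.Δ1 d=0 a=0 c=0 b=0 clk=0
t2.Δ0 d=0 a=0 c=0 b=0 clk=0
t2.Δ1 d=0 a=0 c=0 b=0 clk=1
t2.Δ2 d=0 a=1 c=0 b=0 clk=1
t2.Δ3 d=1 a=1 c=1 b=0 clk=1
t2.Δ4 d=1 a=1 c=0 b=0 clk=1
t3.Δ0 d=1 a=1 c=0 b=0 clk=1
t3.Δ1 d=1 a=1 c=0 b=0 clk=0
t4.Δ0 d=1 a=1 c=0 b=0 clk=0
t4.Δ1 d=1 a=1 c=0 b=0 clk=1
t4.Δ2 d=1 a=0 c=0 b=0 clk=1
t4.Δ3 d=0 a=0 c=1 b=0 clk=1
t4.Δ4 d=0 a=0 c=0 b=0 clk=1
t5.Δ0 d=0 a=0 c=0 b=0 clk=1
t5.Δ1 d=0 a=0 c=0 b=1 clk=0
t5.Δ2 d=1 a=0 c=1 b=1 clk=0
t5.Δ3 d=1 a=0 c=0 b=1 clk=0
t6.Δ0 d=1 a=0 c=0 b=1 clk=0
t6.Δ1 d=1 a=0 c=0 b=1 clk=1
t6.Δ2 d=1 a=1 c=0 b=1 clk=1
t6.Δ3 d=1 a=1 c=1 b=1 clk=1
t7.Δ0 d=1 a=1 c=1 b=1 clk=1
t7.Δ1 d=1 a=1 c=1 b=0 clk=0
t7.Δ2 d=1 a=1 c=0 b=0 clk=0
t8.Δ0 d=1 a=1 c=0 b=0 clk=0
t8.Δ1 d=1 a=1 c=0 b=1 clk=1
t8.Δ2 d=1 a=0 c=1 b=1 clk=1
t8.Δ3 d=1 a=0 c=0 b=1 clk=1
t9.Δ0 d=1 a=0 c=0 b=1 clk=1
t9.Δ1 d=1 a=0 c=0 b=1 clk=0
t10.Δ0 d=1 a=0 c=0 b=1 clk=0
t10.Δ1 d=1 a=0 c=0 b=1 clk=1
t10.Δ2 d=1 a=1 c=0 b=1 clk=1
t10.Δ3 d=1 a=1 c=1 b=1 clk=1

yes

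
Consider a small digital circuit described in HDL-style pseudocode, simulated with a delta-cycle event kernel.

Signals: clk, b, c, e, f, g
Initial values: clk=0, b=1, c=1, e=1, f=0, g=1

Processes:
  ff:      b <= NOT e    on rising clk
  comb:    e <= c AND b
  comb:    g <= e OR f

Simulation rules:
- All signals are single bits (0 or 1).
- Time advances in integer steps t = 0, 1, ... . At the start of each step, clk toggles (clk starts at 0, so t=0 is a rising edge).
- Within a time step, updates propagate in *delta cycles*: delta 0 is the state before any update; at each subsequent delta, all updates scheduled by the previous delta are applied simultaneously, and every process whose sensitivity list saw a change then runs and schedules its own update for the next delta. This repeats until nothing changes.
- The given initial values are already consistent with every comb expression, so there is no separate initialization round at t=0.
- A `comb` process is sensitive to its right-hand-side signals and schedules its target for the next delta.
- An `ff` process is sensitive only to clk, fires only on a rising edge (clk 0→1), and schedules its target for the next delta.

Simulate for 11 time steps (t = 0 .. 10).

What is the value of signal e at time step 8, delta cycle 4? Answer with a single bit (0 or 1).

0

t=0 Δ0: g=1 e=1 f=0 clk=0 b=1 c=1
  Δ1: clk:0→1
  Δ2: b:1→0
  Δ3: e:1→0
  Δ4: g:1→0
  (4Δ to stable)
t=1 Δ0: g=0 e=0 f=0 clk=1 b=0 c=1
  Δ1: clk:1→0
  (1Δ to stable)
t=2 Δ0: g=0 e=0 f=0 clk=0 b=0 c=1
  Δ1: clk:0→1
  Δ2: b:0→1
  Δ3: e:0→1
  Δ4: g:0→1
  (4Δ to stable)
t=3 Δ0: g=1 e=1 f=0 clk=1 b=1 c=1
  Δ1: clk:1→0
  (1Δ to stable)
t=4 Δ0: g=1 e=1 f=0 clk=0 b=1 c=1
  Δ1: clk:0→1
  Δ2: b:1→0
  Δ3: e:1→0
  Δ4: g:1→0
  (4Δ to stable)
t=5 Δ0: g=0 e=0 f=0 clk=1 b=0 c=1
  Δ1: clk:1→0
  (1Δ to stable)
t=6 Δ0: g=0 e=0 f=0 clk=0 b=0 c=1
  Δ1: clk:0→1
  Δ2: b:0→1
  Δ3: e:0→1
  Δ4: g:0→1
  (4Δ to stable)
t=7 Δ0: g=1 e=1 f=0 clk=1 b=1 c=1
  Δ1: clk:1→0
  (1Δ to stable)
t=8 Δ0: g=1 e=1 f=0 clk=0 b=1 c=1
  Δ1: clk:0→1
  Δ2: b:1→0
  Δ3: e:1→0
  Δ4: g:1→0
  (4Δ to stable)
t=9 Δ0: g=0 e=0 f=0 clk=1 b=0 c=1
  Δ1: clk:1→0
  (1Δ to stable)
t=10 Δ0: g=0 e=0 f=0 clk=0 b=0 c=1
  Δ1: clk:0→1
  Δ2: b:0→1
  Δ3: e:0→1
  Δ4: g:0→1
  (4Δ to stable)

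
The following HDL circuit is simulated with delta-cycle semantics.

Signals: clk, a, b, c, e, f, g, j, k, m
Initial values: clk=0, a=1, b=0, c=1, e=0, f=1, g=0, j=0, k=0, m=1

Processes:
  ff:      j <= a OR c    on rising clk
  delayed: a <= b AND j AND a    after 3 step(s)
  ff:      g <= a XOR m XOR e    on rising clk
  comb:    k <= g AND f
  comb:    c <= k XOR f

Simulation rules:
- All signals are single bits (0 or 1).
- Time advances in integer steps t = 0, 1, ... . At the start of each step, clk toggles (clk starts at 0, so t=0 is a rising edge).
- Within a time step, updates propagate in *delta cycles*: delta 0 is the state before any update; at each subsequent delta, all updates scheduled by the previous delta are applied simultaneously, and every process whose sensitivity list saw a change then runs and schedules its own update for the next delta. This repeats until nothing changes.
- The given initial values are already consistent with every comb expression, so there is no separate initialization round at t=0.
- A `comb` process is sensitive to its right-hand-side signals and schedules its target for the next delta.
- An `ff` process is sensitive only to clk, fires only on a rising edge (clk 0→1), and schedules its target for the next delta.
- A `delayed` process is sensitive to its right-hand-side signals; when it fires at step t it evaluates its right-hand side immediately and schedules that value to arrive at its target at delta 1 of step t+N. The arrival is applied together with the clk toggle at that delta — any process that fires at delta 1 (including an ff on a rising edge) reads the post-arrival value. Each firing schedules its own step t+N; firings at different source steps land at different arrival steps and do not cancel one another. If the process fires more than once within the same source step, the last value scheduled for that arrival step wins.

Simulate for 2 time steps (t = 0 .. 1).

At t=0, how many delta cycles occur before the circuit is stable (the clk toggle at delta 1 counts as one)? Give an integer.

2

t0.Δ0 a=1 k=0 c=1 b=0 m=1 e=0 j=0 clk=0 g=0 f=1
t0.Δ1 a=1 k=0 c=1 b=0 m=1 e=0 j=0 clk=1 g=0 f=1
t0.Δ2 a=1 k=0 c=1 b=0 m=1 e=0 j=1 clk=1 g=0 f=1
t1.Δ0 a=1 k=0 c=1 b=0 m=1 e=0 j=1 clk=1 g=0 f=1
t1.Δ1 a=1 k=0 c=1 b=0 m=1 e=0 j=1 clk=0 g=0 f=1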